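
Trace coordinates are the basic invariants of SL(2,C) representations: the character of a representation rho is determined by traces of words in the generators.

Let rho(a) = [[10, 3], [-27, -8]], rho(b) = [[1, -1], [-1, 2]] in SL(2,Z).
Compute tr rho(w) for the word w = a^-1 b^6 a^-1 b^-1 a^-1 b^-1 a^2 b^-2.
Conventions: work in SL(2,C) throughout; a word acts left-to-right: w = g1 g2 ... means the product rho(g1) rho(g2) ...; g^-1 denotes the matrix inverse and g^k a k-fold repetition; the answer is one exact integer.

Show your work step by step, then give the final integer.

rho(a^-1) = [[-8, -3], [27, 10]]
... * rho(b) = [[1, -1], [-1, 2]]  ->  [[-5, 2], [17, -7]]
... * rho(b) = [[1, -1], [-1, 2]]  ->  [[-7, 9], [24, -31]]
... * rho(b) = [[1, -1], [-1, 2]]  ->  [[-16, 25], [55, -86]]
... * rho(b) = [[1, -1], [-1, 2]]  ->  [[-41, 66], [141, -227]]
... * rho(b) = [[1, -1], [-1, 2]]  ->  [[-107, 173], [368, -595]]
... * rho(b) = [[1, -1], [-1, 2]]  ->  [[-280, 453], [963, -1558]]
... * rho(a^-1) = [[-8, -3], [27, 10]]  ->  [[14471, 5370], [-49770, -18469]]
... * rho(b^-1) = [[2, 1], [1, 1]]  ->  [[34312, 19841], [-118009, -68239]]
... * rho(a^-1) = [[-8, -3], [27, 10]]  ->  [[261211, 95474], [-898381, -328363]]
... * rho(b^-1) = [[2, 1], [1, 1]]  ->  [[617896, 356685], [-2125125, -1226744]]
... * rho(a) = [[10, 3], [-27, -8]]  ->  [[-3451535, -999792], [11870838, 3438577]]
... * rho(a) = [[10, 3], [-27, -8]]  ->  [[-7520966, -2356269], [25866801, 8103898]]
... * rho(b^-1) = [[2, 1], [1, 1]]  ->  [[-17398201, -9877235], [59837500, 33970699]]
... * rho(b^-1) = [[2, 1], [1, 1]]  ->  [[-44673637, -27275436], [153645699, 93808199]]
tr = -44673637 + 93808199 = 49134562

49134562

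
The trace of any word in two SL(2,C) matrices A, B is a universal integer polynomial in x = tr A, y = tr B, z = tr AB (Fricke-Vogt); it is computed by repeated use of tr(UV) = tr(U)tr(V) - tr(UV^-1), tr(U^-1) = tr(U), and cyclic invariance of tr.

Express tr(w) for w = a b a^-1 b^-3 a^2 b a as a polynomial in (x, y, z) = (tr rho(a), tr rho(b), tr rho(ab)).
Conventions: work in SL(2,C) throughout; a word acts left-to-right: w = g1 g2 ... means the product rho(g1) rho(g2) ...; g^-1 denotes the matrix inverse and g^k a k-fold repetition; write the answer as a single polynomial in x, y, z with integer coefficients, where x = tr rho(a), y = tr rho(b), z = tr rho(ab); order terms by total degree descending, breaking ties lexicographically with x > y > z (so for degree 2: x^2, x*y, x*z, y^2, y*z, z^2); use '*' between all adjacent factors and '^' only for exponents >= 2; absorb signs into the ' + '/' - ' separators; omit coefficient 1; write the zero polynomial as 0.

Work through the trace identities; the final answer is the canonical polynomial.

-x^3*y^3*z^2 + x^4*y^2*z + 2*x^2*y^4*z + x^2*y^2*z^3 - x^3*y^3 + x^3*y*z^2 - x*y^5 - x*y^3*z^2 - x^4*z - 5*x^2*y^2*z - x^2*z^3 + x^3*y + 4*x*y^3 + 3*x^2*z - 2*x*y + z

apply: trace(a b a) = trace(a)*trace(b a) - trace(b) = x*z - y
trace(b a^3) = trace(a)*trace(a b a) - trace(a b) = x^2*z - x*y - z
apply: trace(a^2 b a^2) = trace(a)*trace(b a^3) - trace(b a^2) = x^3*z - x^2*y - 2*x*z + y
trace(b a b a) = trace(a b)*trace(a b) - trace(1)   [split at repeated a] = z^2 - 2
trace(b a b) = trace(b)*trace(a b) - trace(a) = y*z - x
apply: trace(b a^2 b a) = trace(a)*trace(b a b a) - trace(b a b) = x*z^2 - y*z - x
apply: trace(a^2) = trace(a)*trace(a) - trace(1) = x^2 - 2
trace(b a^2 b) = trace(b)*trace(a^2 b) - trace(a^2) = x*y*z - x^2 - y^2 + 2
use: trace(b a^2 b a^2) = trace(a)*trace(b a^2 b a) - trace(b a^2 b) = x^2*z^2 - 2*x*y*z + y^2 - 2
use: trace(a^2 b a^2 b a) = trace(a)*trace(b a^2 b a^2) - trace(b a^2 b a) = x^3*z^2 - 2*x^2*y*z + x*y^2 - x*z^2 + y*z - x
trace(b a b a b a) = trace(b a b a)*trace(b a) - trace(a b)   [split at repeated b] = z^3 - 3*z
trace(b a b a b) = trace(b)*trace(a b a b) - trace(a b a) = y*z^2 - x*z - y
use: trace(b a^2 b a b a) = trace(a)*trace(b a b a b a) - trace(b a b a b) = x*z^3 - y*z^2 - 2*x*z + y
apply: trace(b a^2 b a b) = trace(b)*trace(a^2 b a b) - trace(a^2 b a) = x*y*z^2 - x^2*z - y^2*z + z
trace(a^2 b a^2 b a b) = trace(a)*trace(b a^2 b a b a) - trace(b a^2 b a b) = x^2*z^3 - 2*x*y*z^2 - x^2*z + y^2*z + x*y - z
trace(b^-1 a^2 b a^2 b a) = trace(a^2 b a^2 b a)*trace(b) - trace(a^2 b a^2 b a b) = x^3*y*z^2 - 2*x^2*y^2*z - x^2*z^3 + x*y^3 + x*y*z^2 + x^2*z - 2*x*y + z
trace(a^2 b a^2 b a^-1 b^-1) = trace(b^-1 a^2 b a^2 b)*trace(a) - trace(b^-1 a^2 b a^2 b a) = -x^3*y*z^2 + x^4*z + 2*x^2*y^2*z + x^2*z^3 - x^3*y - x*y^3 - x*y*z^2 - 3*x^2*z + 3*x*y - z
apply: trace(b^-2 a^2 b a^2 b a^-1) = trace(a^2 b a^2 b a^-1 b^-1)*trace(b) - trace(a^2 b a^2 b a^-1) = -x^3*y^2*z^2 + x^4*y*z + 2*x^2*y^3*z + x^2*y*z^3 - x^3*y^2 - x*y^4 - x*y^2*z^2 - 3*x^2*y*z + 3*x*y^2 - x*z^2 + x
trace(a b a^-1 b^-3 a^2 b a) = trace(b^-2 a^2 b a^2 b a^-1)*trace(b) - trace(b^-2 a^2 b a^2 b a^-1 b) = -x^3*y^3*z^2 + x^4*y^2*z + 2*x^2*y^4*z + x^2*y^2*z^3 - x^3*y^3 + x^3*y*z^2 - x*y^5 - x*y^3*z^2 - x^4*z - 5*x^2*y^2*z - x^2*z^3 + x^3*y + 4*x*y^3 + 3*x^2*z - 2*x*y + z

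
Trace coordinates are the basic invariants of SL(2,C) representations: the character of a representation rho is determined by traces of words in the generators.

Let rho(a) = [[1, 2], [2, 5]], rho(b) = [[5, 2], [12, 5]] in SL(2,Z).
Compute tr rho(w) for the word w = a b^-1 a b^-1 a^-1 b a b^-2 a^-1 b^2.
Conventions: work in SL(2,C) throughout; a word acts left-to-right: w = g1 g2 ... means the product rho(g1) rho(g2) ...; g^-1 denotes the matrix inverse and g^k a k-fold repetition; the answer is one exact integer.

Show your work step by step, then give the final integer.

55394

rho(a) = [[1, 2], [2, 5]]
... * rho(b^-1) = [[5, -2], [-12, 5]]  ->  [[-19, 8], [-50, 21]]
... * rho(a) = [[1, 2], [2, 5]]  ->  [[-3, 2], [-8, 5]]
... * rho(b^-1) = [[5, -2], [-12, 5]]  ->  [[-39, 16], [-100, 41]]
... * rho(a^-1) = [[5, -2], [-2, 1]]  ->  [[-227, 94], [-582, 241]]
... * rho(b) = [[5, 2], [12, 5]]  ->  [[-7, 16], [-18, 41]]
... * rho(a) = [[1, 2], [2, 5]]  ->  [[25, 66], [64, 169]]
... * rho(b^-1) = [[5, -2], [-12, 5]]  ->  [[-667, 280], [-1708, 717]]
... * rho(b^-1) = [[5, -2], [-12, 5]]  ->  [[-6695, 2734], [-17144, 7001]]
... * rho(a^-1) = [[5, -2], [-2, 1]]  ->  [[-38943, 16124], [-99722, 41289]]
... * rho(b) = [[5, 2], [12, 5]]  ->  [[-1227, 2734], [-3142, 7001]]
... * rho(b) = [[5, 2], [12, 5]]  ->  [[26673, 11216], [68302, 28721]]
tr = 26673 + 28721 = 55394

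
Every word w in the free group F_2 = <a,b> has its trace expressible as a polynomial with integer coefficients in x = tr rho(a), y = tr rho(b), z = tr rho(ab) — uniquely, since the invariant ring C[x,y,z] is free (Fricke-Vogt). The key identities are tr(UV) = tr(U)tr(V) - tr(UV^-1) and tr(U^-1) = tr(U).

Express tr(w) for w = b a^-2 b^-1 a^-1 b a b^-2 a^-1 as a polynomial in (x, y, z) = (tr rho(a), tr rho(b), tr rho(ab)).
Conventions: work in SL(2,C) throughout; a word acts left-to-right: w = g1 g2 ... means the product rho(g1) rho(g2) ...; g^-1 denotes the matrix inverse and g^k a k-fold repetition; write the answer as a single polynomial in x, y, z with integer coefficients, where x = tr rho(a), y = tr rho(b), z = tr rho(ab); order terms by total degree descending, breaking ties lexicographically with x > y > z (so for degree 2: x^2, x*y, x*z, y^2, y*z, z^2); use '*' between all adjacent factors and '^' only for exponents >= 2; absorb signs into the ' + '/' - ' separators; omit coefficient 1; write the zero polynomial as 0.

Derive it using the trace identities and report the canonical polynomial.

trace(a^-1 b) = trace(b) * trace(a) - trace(b a)   [inverse elimination on a] = x*y - z
trace(a^2 b) = trace(a) * trace(b a) - trace(b)   [square of a] = x*z - y
trace(a^2) = trace(a) * trace(a) - trace(1)   [square of a] = x^2 - 2
so trace(b a^2 b) = trace(b) * trace(a^2 b) - trace(a^2)   [square of b] = x*y*z - x^2 - y^2 + 2
trace(b a b a) = trace(b a) * trace(b a) - trace(1)   [split at a repeated b] = z^2 - 2
trace(b a b) = trace(b) * trace(a b) - trace(a)   [square of b] = y*z - x
trace(b a^2 b a) = trace(a) * trace(b a b a) - trace(b a b)   [square of a] = x*z^2 - y*z - x
trace(a b a^-1 b a) = trace(b a^2 b) * trace(a) - trace(b a^2 b a)   [inverse elimination on a] = x^2*y*z - x^3 - x*y^2 - x*z^2 + y*z + 3*x
trace(b a b a b) = trace(b) * trace(a b a b) - trace(a b a)   [square of b] = y*z^2 - x*z - y
trace(b a b a b a) = trace(a b) * trace(a b a b) - trace(a^-1 b^-1)   [split at a repeated a] = z^3 - 3*z
so trace(a b a^-1 b a b) = trace(b a b a b) * trace(a) - trace(b a b a b a)   [inverse elimination on a] = x*y*z^2 - x^2*z - z^3 - x*y + 3*z
so trace(a^-1 b a b^-1 a b) = trace(a b a^-1 b a) * trace(b) - trace(a b a^-1 b a b)   [inverse elimination on b] = x^2*y^2*z - x^3*y - x*y^3 - 2*x*y*z^2 + x^2*z + y^2*z + z^3 + 4*x*y - 3*z
reduce: trace(b a b^-1 a b) = trace(a b^2 a) * trace(b) - trace(a b^2 a b)   [inverse elimination on b] = x*y^2*z - x^2*y - y^3 - y*z^2 + x*z + 3*y
trace(b a^-2 b a b^-1 a) = trace(a^-1 b a b^-1 a b) * trace(a) - trace(a^-1 b a b^-1 a b a)   [inverse elimination on a] = x^3*y^2*z - x^4*y - x^2*y^3 - 2*x^2*y*z^2 + x^3*z + x*z^3 + 5*x^2*y + y^3 + y*z^2 - 4*x*z - 3*y
trace(a^-1 b a b^-1 a^-1 b a^-1) = trace(b a^-2 b a b^-1) * trace(a) - trace(b a^-2 b a b^-1 a)   [inverse elimination on a] = -x^3*y^2*z + x^4*y + x^2*y^3 + 2*x^2*y*z^2 - x^3*z - x*z^3 - 4*x^2*y - y^3 - y*z^2 + 3*x*z + 3*y
reduce: trace(b^2) = trace(b) * trace(b) - trace(1)   [square of b] = y^2 - 2
so trace(b a^-1 b) = trace(b^2) * trace(a) - trace(b^2 a)   [inverse elimination on a] = x*y^2 - y*z - x
reduce: trace(b^2 a^2 b) = trace(b) * trace(b a^2 b) - trace(b a^2)   [square of b] = x*y^2*z - x^2*y - y^3 - x*z + 3*y
trace(b a b^2) = trace(b) * trace(a b^2) - trace(a b)   [square of b] = y^2*z - x*y - z
so trace(b^2 a^2 b a) = trace(a) * trace(b a b^2 a) - trace(b a b^2)   [square of a] = x*y*z^2 - x^2*z - y^2*z + z
trace(a b a^-1 b^2 a) = trace(b^2 a^2 b) * trace(a) - trace(b^2 a^2 b a)   [inverse elimination on a] = x^2*y^2*z - x^3*y - x*y^3 - x*y*z^2 + y^2*z + 3*x*y - z
trace(b^2 a b a b) = trace(b) * trace(a b a b^2) - trace(a b a b)   [square of b] = y^2*z^2 - x*y*z - y^2 - z^2 + 2
trace(b^2 a b a b a) = trace(b) * trace(a b a b a b) - trace(a b a b a)   [square of b] = y*z^3 - x*z^2 - 2*y*z + x
trace(a b a^-1 b^2 a b) = trace(b^2 a b a b) * trace(a) - trace(b^2 a b a b a)   [inverse elimination on a] = x*y^2*z^2 - x^2*y*z - y*z^3 - x*y^2 + 2*y*z + x
trace(b a b^-1 a b a^-1 b) = trace(a b a^-1 b^2 a) * trace(b) - trace(a b a^-1 b^2 a b)   [inverse elimination on b] = x^2*y^3*z - x^3*y^2 - x*y^4 - 2*x*y^2*z^2 + x^2*y*z + y^3*z + y*z^3 + 4*x*y^2 - 3*y*z - x
trace(b a b a^2 b) = trace(a) * trace(b^2 a b a) - trace(b^2 a b)   [square of a] = x*y*z^2 - x^2*z - y^2*z + z
trace(b a b a^2 b a) = trace(a) * trace(b a b a b a) - trace(b a b a b)   [square of a] = x*z^3 - y*z^2 - 2*x*z + y
so trace(a b a^-1 b a b a) = trace(b a b a^2 b) * trace(a) - trace(b a b a^2 b a)   [inverse elimination on a] = x^2*y*z^2 - x^3*z - x*y^2*z - x*z^3 + y*z^2 + 3*x*z - y
reduce: trace(b a b a b a b a) = trace(a b a b a b) * trace(a b) - trace(b a b a)   [split at a repeated a] = z^4 - 4*z^2 + 2
reduce: trace(a b a^-1 b a b a b) = trace(b a b a b a b) * trace(a) - trace(b a b a b a b a)   [inverse elimination on a] = x*y*z^3 - x^2*z^2 - z^4 - 2*x*y*z + x^2 + 4*z^2 - 2
trace(b a b^-1 a b a^-1 b a) = trace(a b a^-1 b a b a) * trace(b) - trace(a b a^-1 b a b a b)   [inverse elimination on b] = x^2*y^2*z^2 - x^3*y*z - x*y^3*z - 2*x*y*z^3 + x^2*z^2 + y^2*z^2 + z^4 + 5*x*y*z - x^2 - y^2 - 4*z^2 + 2
trace(b a^-1 b a^-1 b a b^-1 a) = trace(b a b^-1 a b a^-1 b) * trace(a) - trace(b a b^-1 a b a^-1 b a)   [inverse elimination on a] = x^3*y^3*z - x^4*y^2 - x^2*y^4 - 3*x^2*y^2*z^2 + 2*x^3*y*z + 2*x*y^3*z + 3*x*y*z^3 + 4*x^2*y^2 - x^2*z^2 - y^2*z^2 - z^4 - 8*x*y*z + y^2 + 4*z^2 - 2
trace(a^-1 b a b^-1 a^-1 b a^-1 b) = trace(b a^-1 b a^-1 b a b^-1) * trace(a) - trace(b a^-1 b a^-1 b a b^-1 a)   [inverse elimination on a] = -x^3*y^3*z + x^4*y^2 + x^2*y^4 + 3*x^2*y^2*z^2 - 2*x^3*y*z - 2*x*y^3*z - 3*x*y*z^3 - 3*x^2*y^2 + x^2*z^2 + y^2*z^2 + z^4 + 7*x*y*z - x^2 - y^2 - 4*z^2 + 2
trace(b^-1 a^-1 b a b^-1 a^-1 b a^-1) = trace(a^-1 b a b^-1 a^-1 b a^-1) * trace(b) - trace(a^-1 b a b^-1 a^-1 b a^-1 b)   [inverse elimination on b] = -x^2*y^2*z^2 + x^3*y*z + 2*x*y^3*z + 2*x*y*z^3 - x^2*y^2 - x^2*z^2 - y^4 - 2*y^2*z^2 - z^4 - 4*x*y*z + x^2 + 4*y^2 + 4*z^2 - 2
trace(a^-1 b a b) = trace(b a b) * trace(a) - trace(b a b a)   [inverse elimination on a] = x*y*z - x^2 - z^2 + 2
reduce: trace(a^-1 b a b^-1) = trace(a^-1 b a) * trace(b) - trace(a^-1 b a b)   [inverse elimination on b] = -x*y*z + x^2 + y^2 + z^2 - 2
trace(a^-1 b a b^-1 a^-1) = trace(a^-1 b a b^-1) * trace(a) - trace(a^-1 b a b^-1 a)   [inverse elimination on a] = -x^2*y*z + x^3 + x*y^2 + x*z^2 - 3*x
trace(a^-1 b a^-2 b^-1 a^-1 b a b^-1) = trace(b^-1 a^-1 b a b^-1 a^-1 b a^-1) * trace(a) - trace(b^-1 a^-1 b a b^-1 a^-1 b)   [inverse elimination on a] = -x^3*y^2*z^2 + x^4*y*z + 2*x^2*y^3*z + 2*x^2*y*z^3 - x^3*y^2 - x^3*z^2 - x*y^4 - 2*x*y^2*z^2 - x*z^4 - 3*x^2*y*z + 3*x*y^2 + 3*x*z^2 + x
reduce: trace(b^2 a^-1 b^-1 a) = trace(b^-1 a b^2) * trace(a) - trace(b^-1 a b^2 a)   [inverse elimination on a] = -x*y^2*z + x^2*y + y^3 + y*z^2 - 3*y
so trace(a^-1 b^-1 a^-1 b^2) = trace(b^2 a^-1 b^-1) * trace(a) - trace(b^2 a^-1 b^-1 a)   [inverse elimination on a] = x*y^2*z - y^3 - y*z^2 - x*z + 3*y
reduce: trace(b a^-2 b^-1 a^-1 b) = trace(a^-1 b^-1 a^-1 b^2) * trace(a) - trace(a^-1 b^-1 a^-1 b^2 a)   [inverse elimination on a] = x^2*y^2*z - x*y^3 - x*y*z^2 - x^2*z + 2*x*y + z
reduce: trace(b a^-2 b^-1 a^-1 b a b^-2 a^-1) = trace(a^-1 b a^-2 b^-1 a^-1 b a b^-1) * trace(b) - trace(a^-1 b a^-2 b^-1 a^-1 b a)   [inverse elimination on b] = -x^3*y^3*z^2 + x^4*y^2*z + 2*x^2*y^4*z + 2*x^2*y^2*z^3 - x^3*y^3 - x^3*y*z^2 - x*y^5 - 2*x*y^3*z^2 - x*y*z^4 - 4*x^2*y^2*z + 4*x*y^3 + 4*x*y*z^2 + x^2*z - x*y - z

-x^3*y^3*z^2 + x^4*y^2*z + 2*x^2*y^4*z + 2*x^2*y^2*z^3 - x^3*y^3 - x^3*y*z^2 - x*y^5 - 2*x*y^3*z^2 - x*y*z^4 - 4*x^2*y^2*z + 4*x*y^3 + 4*x*y*z^2 + x^2*z - x*y - z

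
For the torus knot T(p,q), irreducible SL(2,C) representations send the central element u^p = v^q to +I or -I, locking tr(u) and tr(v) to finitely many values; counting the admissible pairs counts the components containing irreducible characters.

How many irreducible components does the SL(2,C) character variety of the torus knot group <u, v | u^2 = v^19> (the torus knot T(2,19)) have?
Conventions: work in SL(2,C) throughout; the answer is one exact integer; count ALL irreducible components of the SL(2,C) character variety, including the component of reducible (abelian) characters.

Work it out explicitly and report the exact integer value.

10

Gamma = < u, v | u^2 = v^19 > (torus knot T(2,19)); the central element u^2 = v^19 acts as +I or -I in any irreducible SL(2,C) representation.
On an irreducible component, tr(u) is locked at 2*cos(pi*alpha/2) for some alpha in 1..1, and tr(v) at 2*cos(pi*beta/19) for some beta in 1..18.
The two central values (-1)^alpha I and (-1)^beta I must be the same matrix, so alpha and beta share a parity.
Counting: 1 odd alphas x 9 odd betas + 0 even alphas x 9 even betas = 9 + 0 = 9.
That is 9 components of irreducible characters, and with the reducible (abelian) component the total is 10.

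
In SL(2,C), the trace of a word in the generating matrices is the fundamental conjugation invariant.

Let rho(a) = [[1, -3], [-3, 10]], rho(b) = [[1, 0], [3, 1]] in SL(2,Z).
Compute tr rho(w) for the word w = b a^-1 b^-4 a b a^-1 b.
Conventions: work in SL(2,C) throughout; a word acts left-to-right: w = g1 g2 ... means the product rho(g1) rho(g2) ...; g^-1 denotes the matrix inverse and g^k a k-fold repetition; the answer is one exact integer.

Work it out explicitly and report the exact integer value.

rho(b) = [[1, 0], [3, 1]]
... * rho(a^-1) = [[10, 3], [3, 1]]  ->  [[10, 3], [33, 10]]
... * rho(b^-1) = [[1, 0], [-3, 1]]  ->  [[1, 3], [3, 10]]
... * rho(b^-1) = [[1, 0], [-3, 1]]  ->  [[-8, 3], [-27, 10]]
... * rho(b^-1) = [[1, 0], [-3, 1]]  ->  [[-17, 3], [-57, 10]]
... * rho(b^-1) = [[1, 0], [-3, 1]]  ->  [[-26, 3], [-87, 10]]
... * rho(a) = [[1, -3], [-3, 10]]  ->  [[-35, 108], [-117, 361]]
... * rho(b) = [[1, 0], [3, 1]]  ->  [[289, 108], [966, 361]]
... * rho(a^-1) = [[10, 3], [3, 1]]  ->  [[3214, 975], [10743, 3259]]
... * rho(b) = [[1, 0], [3, 1]]  ->  [[6139, 975], [20520, 3259]]
tr = 6139 + 3259 = 9398

9398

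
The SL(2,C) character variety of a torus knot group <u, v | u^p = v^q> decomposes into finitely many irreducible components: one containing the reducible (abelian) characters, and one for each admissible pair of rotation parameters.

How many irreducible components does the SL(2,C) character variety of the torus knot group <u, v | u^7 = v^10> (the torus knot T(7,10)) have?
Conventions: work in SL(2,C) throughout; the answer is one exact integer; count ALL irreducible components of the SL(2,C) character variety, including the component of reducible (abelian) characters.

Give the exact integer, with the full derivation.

In the torus knot group T(7,10), u^7 = v^10 is central, so an irreducible representation sends it to +I or -I (Schur).
This locks tr(u) to 2*cos(pi*alpha/7), alpha in 1..6, and tr(v) to 2*cos(pi*beta/10), beta in 1..9, on each component of irreducible characters.
The two central values (-1)^alpha I and (-1)^beta I must be the same matrix, so alpha and beta share a parity.
count pairs: odd alpha (3 choices) x odd beta (5), plus even alpha (3) x even beta (4): 3*5 + 3*4 = 27.
Total: 27 irreducible-character components + 1 reducible (abelian) component = 28.

28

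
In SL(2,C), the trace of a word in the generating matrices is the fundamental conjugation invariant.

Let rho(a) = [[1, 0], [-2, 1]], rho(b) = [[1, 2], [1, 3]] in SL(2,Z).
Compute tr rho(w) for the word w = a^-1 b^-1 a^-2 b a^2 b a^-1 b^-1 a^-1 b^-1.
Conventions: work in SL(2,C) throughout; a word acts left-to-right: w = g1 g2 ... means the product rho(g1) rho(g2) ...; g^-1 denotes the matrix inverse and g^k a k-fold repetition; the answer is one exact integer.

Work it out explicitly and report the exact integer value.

rho(a^-1) = [[1, 0], [2, 1]]
... * rho(b^-1) = [[3, -2], [-1, 1]]  ->  [[3, -2], [5, -3]]
... * rho(a^-1) = [[1, 0], [2, 1]]  ->  [[-1, -2], [-1, -3]]
... * rho(a^-1) = [[1, 0], [2, 1]]  ->  [[-5, -2], [-7, -3]]
... * rho(b) = [[1, 2], [1, 3]]  ->  [[-7, -16], [-10, -23]]
... * rho(a) = [[1, 0], [-2, 1]]  ->  [[25, -16], [36, -23]]
... * rho(a) = [[1, 0], [-2, 1]]  ->  [[57, -16], [82, -23]]
... * rho(b) = [[1, 2], [1, 3]]  ->  [[41, 66], [59, 95]]
... * rho(a^-1) = [[1, 0], [2, 1]]  ->  [[173, 66], [249, 95]]
... * rho(b^-1) = [[3, -2], [-1, 1]]  ->  [[453, -280], [652, -403]]
... * rho(a^-1) = [[1, 0], [2, 1]]  ->  [[-107, -280], [-154, -403]]
... * rho(b^-1) = [[3, -2], [-1, 1]]  ->  [[-41, -66], [-59, -95]]
tr = -41 + -95 = -136

-136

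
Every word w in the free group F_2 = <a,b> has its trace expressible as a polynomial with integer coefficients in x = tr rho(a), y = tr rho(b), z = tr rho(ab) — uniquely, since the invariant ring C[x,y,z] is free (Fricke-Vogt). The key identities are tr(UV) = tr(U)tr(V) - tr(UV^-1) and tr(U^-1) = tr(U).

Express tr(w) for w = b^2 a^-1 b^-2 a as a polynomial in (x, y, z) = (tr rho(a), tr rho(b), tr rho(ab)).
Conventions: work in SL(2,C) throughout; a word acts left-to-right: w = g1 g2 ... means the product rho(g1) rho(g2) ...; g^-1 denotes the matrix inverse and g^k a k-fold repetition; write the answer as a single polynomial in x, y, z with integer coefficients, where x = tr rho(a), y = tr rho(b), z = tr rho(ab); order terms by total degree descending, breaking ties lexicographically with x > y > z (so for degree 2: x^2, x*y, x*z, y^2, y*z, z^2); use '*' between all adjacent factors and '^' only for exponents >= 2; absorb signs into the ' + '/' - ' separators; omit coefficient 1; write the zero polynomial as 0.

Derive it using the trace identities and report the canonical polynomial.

-x*y^3*z + x^2*y^2 + y^4 + y^2*z^2 - 4*y^2 + 2

apply: tr(b^2 a) = tr(b) tr(a b) - tr(a)   [square of b] = y*z - x
tr(b^2) = tr(b) tr(b) - tr(1)   [square of b] = y^2 - 2
tr(a b^2 a) = tr(a) tr(b^2 a) - tr(b^2)   [square of a] = x*y*z - x^2 - y^2 + 2
use: tr(a b a b) = tr(a b) tr(a b) - tr(1)   [split at a repeated a] = z^2 - 2
apply: tr(a b a) = tr(a) tr(b a) - tr(b)   [square of a] = x*z - y
tr(a b^2 a b) = tr(b) tr(a b a b) - tr(a b a)   [square of b] = y*z^2 - x*z - y
use: tr(b^-1 a b^2 a) = tr(a b^2 a) tr(b) - tr(a b^2 a b)   [inverse elimination on b] = x*y^2*z - x^2*y - y^3 - y*z^2 + x*z + 3*y
use: tr(b^-2 a b^2 a) = tr(b^-1 a b^2 a) tr(b) - tr(b^-1 a b^2 a b)   [inverse elimination on b] = x*y^3*z - x^2*y^2 - y^4 - y^2*z^2 + x^2 + 4*y^2 - 2
tr(b^2 a^-1 b^-2 a) = tr(b^-2 a b^2) tr(a) - tr(b^-2 a b^2 a)   [inverse elimination on a] = -x*y^3*z + x^2*y^2 + y^4 + y^2*z^2 - 4*y^2 + 2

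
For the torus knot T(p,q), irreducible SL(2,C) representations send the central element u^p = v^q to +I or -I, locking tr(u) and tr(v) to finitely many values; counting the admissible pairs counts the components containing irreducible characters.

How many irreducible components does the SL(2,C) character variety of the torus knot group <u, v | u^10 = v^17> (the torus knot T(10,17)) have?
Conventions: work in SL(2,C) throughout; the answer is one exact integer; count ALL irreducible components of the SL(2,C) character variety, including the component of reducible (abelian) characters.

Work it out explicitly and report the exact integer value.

For T(10,17): irreducibility forces the central element u^10 = v^17 to one of +I, -I.
On an irreducible component, tr(u) is locked at 2*cos(pi*alpha/10) for some alpha in 1..9, and tr(v) at 2*cos(pi*beta/17) for some beta in 1..16.
Consistency of u^10 = (-1)^alpha I with v^17 = (-1)^beta I forces alpha = beta (mod 2).
Counting: 5 odd alphas x 8 odd betas + 4 even alphas x 8 even betas = 40 + 32 = 72.
components with irreducible characters: 72; plus the single component of reducible (abelian) characters: total 73.

73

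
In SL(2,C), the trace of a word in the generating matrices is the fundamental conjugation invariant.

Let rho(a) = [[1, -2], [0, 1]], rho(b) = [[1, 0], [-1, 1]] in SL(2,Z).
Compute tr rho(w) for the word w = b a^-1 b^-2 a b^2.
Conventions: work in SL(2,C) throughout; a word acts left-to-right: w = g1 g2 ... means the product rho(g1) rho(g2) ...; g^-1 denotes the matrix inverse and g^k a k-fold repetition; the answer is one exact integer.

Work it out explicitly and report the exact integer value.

rho(b) = [[1, 0], [-1, 1]]
... * rho(a^-1) = [[1, 2], [0, 1]]  ->  [[1, 2], [-1, -1]]
... * rho(b^-1) = [[1, 0], [1, 1]]  ->  [[3, 2], [-2, -1]]
... * rho(b^-1) = [[1, 0], [1, 1]]  ->  [[5, 2], [-3, -1]]
... * rho(a) = [[1, -2], [0, 1]]  ->  [[5, -8], [-3, 5]]
... * rho(b) = [[1, 0], [-1, 1]]  ->  [[13, -8], [-8, 5]]
... * rho(b) = [[1, 0], [-1, 1]]  ->  [[21, -8], [-13, 5]]
tr = 21 + 5 = 26

26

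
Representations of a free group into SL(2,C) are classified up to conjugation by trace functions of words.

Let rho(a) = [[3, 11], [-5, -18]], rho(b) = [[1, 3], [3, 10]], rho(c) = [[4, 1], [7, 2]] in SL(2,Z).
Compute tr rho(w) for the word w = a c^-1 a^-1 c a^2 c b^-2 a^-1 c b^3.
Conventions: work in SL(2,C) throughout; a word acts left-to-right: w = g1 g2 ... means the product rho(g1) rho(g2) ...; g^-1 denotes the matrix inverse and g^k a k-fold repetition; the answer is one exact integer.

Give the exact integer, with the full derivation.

-134354700663765

rho(a) = [[3, 11], [-5, -18]]
... * rho(c^-1) = [[2, -1], [-7, 4]]  ->  [[-71, 41], [116, -67]]
... * rho(a^-1) = [[-18, -11], [5, 3]]  ->  [[1483, 904], [-2423, -1477]]
... * rho(c) = [[4, 1], [7, 2]]  ->  [[12260, 3291], [-20031, -5377]]
... * rho(a) = [[3, 11], [-5, -18]]  ->  [[20325, 75622], [-33208, -123555]]
... * rho(a) = [[3, 11], [-5, -18]]  ->  [[-317135, -1137621], [518151, 1858702]]
... * rho(c) = [[4, 1], [7, 2]]  ->  [[-9231887, -2592377], [15083518, 4235555]]
... * rho(b^-1) = [[10, -3], [-3, 1]]  ->  [[-84541739, 25103284], [138128515, -41014999]]
... * rho(b^-1) = [[10, -3], [-3, 1]]  ->  [[-920727242, 278728501], [1504330147, -455400544]]
... * rho(a^-1) = [[-18, -11], [5, 3]]  ->  [[17966732861, 10964185165], [-29354945366, -17913833249]]
... * rho(c) = [[4, 1], [7, 2]]  ->  [[148616227599, 39895103191], [-242816614207, -65182611864]]
... * rho(b) = [[1, 3], [3, 10]]  ->  [[268301537172, 844799714707], [-438364449799, -1380275961261]]
... * rho(b) = [[1, 3], [3, 10]]  ->  [[2802700681293, 9252901758586], [-4579192333582, -15117852962007]]
... * rho(b) = [[1, 3], [3, 10]]  ->  [[30561405957051, 100937119629739], [-49932751219603, -164916106620816]]
tr = 30561405957051 + -164916106620816 = -134354700663765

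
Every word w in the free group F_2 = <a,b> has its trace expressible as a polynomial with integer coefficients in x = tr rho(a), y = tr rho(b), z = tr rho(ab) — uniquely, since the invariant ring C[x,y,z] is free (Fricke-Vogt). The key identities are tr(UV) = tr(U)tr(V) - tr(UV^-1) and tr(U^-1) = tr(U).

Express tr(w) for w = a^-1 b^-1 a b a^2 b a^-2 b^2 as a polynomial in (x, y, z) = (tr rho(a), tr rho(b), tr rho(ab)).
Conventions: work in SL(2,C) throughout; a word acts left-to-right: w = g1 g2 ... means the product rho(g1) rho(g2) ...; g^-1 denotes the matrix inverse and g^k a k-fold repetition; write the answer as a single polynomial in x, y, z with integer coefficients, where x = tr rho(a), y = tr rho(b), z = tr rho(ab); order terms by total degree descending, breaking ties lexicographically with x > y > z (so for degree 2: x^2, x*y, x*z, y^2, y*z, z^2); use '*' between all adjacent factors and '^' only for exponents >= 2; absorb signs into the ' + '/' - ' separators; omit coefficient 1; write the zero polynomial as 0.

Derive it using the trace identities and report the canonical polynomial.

-x^4*y^3*z^2 + x^5*y^2*z + 2*x^3*y^4*z + 2*x^3*y^2*z^3 - x^4*y^3 - x^2*y^5 - 2*x^2*y^3*z^2 - x^2*y*z^4 - x^5*z - 6*x^3*y^2*z - x^3*z^3 - x*y^4*z + x^4*y + 6*x^2*y^3 + 4*x^2*y*z^2 + y^5 + y^3*z^2 + 5*x^3*z + 3*x*y^2*z + x*z^3 - 6*x^2*y - 5*y^3 - 2*y*z^2 - 4*x*z + 5*y

tr(a b^2) = tr(b)*tr(a b) - tr(a)   [square of b] = y*z - x
and tr(b^3 a) = tr(b)*tr(a b^2) - tr(a b)   [square of b] = y^2*z - x*y - z
tr(b^2) = tr(b)*tr(b) - tr(1)   [square of b] = y^2 - 2
tr(b^3) = tr(b)*tr(b^2) - tr(b)   [square of b] = y^3 - 3*y
next, tr(b^2 a^2 b) = tr(a)*tr(b^3 a) - tr(b^3)   [square of a] = x*y^2*z - x^2*y - y^3 - x*z + 3*y
tr(a^2 b) = tr(a)*tr(b a) - tr(b)   [square of a] = x*z - y
tr(a^2) = tr(a)*tr(a) - tr(1)   [square of a] = x^2 - 2
tr(b^2 a^2) = tr(b)*tr(a^2 b) - tr(a^2)   [square of b] = x*y*z - x^2 - y^2 + 2
tr(b^3 a^2 b) = tr(b)*tr(b^2 a^2 b) - tr(b^2 a^2)   [square of b] = x*y^3*z - x^2*y^2 - y^4 - 2*x*y*z + x^2 + 4*y^2 - 2
tr(b a b a) = tr(b a)*tr(b a) - tr(1)   [split at a repeated b] = z^2 - 2
next, tr(a^2 b a b) = tr(a)*tr(b a b a) - tr(b a b)   [square of a] = x*z^2 - y*z - x
and tr(a^2 b a) = tr(a)*tr(b a^2) - tr(b a)   [square of a] = x^2*z - x*y - z
and tr(a^2 b a b^2) = tr(b)*tr(a^2 b a b) - tr(a^2 b a)   [square of b] = x*y*z^2 - x^2*z - y^2*z + z
next, tr(b^3 a^2 b a) = tr(b)*tr(a^2 b a b^2) - tr(a^2 b a b)   [square of b] = x*y^2*z^2 - x^2*y*z - y^3*z - x*z^2 + 2*y*z + x
tr(b a^2 b a^-1 b^2) = tr(b^3 a^2 b)*tr(a) - tr(b^3 a^2 b a)   [inverse elimination on a] = x^2*y^3*z - x^3*y^2 - x*y^4 - x*y^2*z^2 - x^2*y*z + y^3*z + x^3 + 4*x*y^2 + x*z^2 - 2*y*z - 3*x
and tr(b a b a b) = tr(b)*tr(a b a b) - tr(a b a)   [square of b] = y*z^2 - x*z - y
and tr(a b a b^3) = tr(b)*tr(b a b a b) - tr(b a b a)   [square of b] = y^2*z^2 - x*y*z - y^2 - z^2 + 2
and tr(b^4 a b a) = tr(b)*tr(a b a b^3) - tr(a b a b^2)   [square of b] = y^3*z^2 - x*y^2*z - y^3 - 2*y*z^2 + x*z + 3*y
and tr(a b^4) = tr(b)*tr(b^2 a b) - tr(b^2 a)   [square of b] = y^3*z - x*y^2 - 2*y*z + x
tr(b^4 a b) = tr(b)*tr(a b^4) - tr(a b^3)   [square of b] = y^4*z - x*y^3 - 3*y^2*z + 2*x*y + z
tr(b^3 a b a^2 b) = tr(a)*tr(b^4 a b a) - tr(b^4 a b)   [square of a] = x*y^3*z^2 - x^2*y^2*z - y^4*z - 2*x*y*z^2 + x^2*z + 3*y^2*z + x*y - z
tr(b a b a b a) = tr(b a)*tr(b a b a) - tr(b^-1 a^-1)   [split at a repeated b] = z^3 - 3*z
tr(a b a^2 b a b) = tr(a)*tr(b a b a b a) - tr(b a b a b)   [square of a] = x*z^3 - y*z^2 - 2*x*z + y
next, tr(a b a^2 b a) = tr(a)*tr(b a^2 b a) - tr(b a^2 b)   [square of a] = x^2*z^2 - 2*x*y*z + y^2 - 2
and tr(b a b a^2 b a b) = tr(b)*tr(a b a^2 b a b) - tr(a b a^2 b a)   [square of b] = x*y*z^3 - x^2*z^2 - y^2*z^2 + 2
tr(b^3 a b a^2 b a) = tr(b)*tr(b a b a^2 b a b) - tr(b a b a^2 b a)   [square of b] = x*y^2*z^3 - x^2*y*z^2 - y^3*z^2 - x*z^3 + y*z^2 + 2*x*z + y
next, tr(b a b a^2 b a^-1 b^2) = tr(b^3 a b a^2 b)*tr(a) - tr(b^3 a b a^2 b a)   [inverse elimination on a] = x^2*y^3*z^2 - x^3*y^2*z - x*y^4*z - x*y^2*z^3 - x^2*y*z^2 + y^3*z^2 + x^3*z + 3*x*y^2*z + x*z^3 + x^2*y - y*z^2 - 3*x*z - y
next, tr(a b a b a^2) = tr(a)*tr(a b a b a) - tr(a b a b)   [square of a] = x^2*z^2 - x*y*z - x^2 - z^2 + 2
and tr(a b a b a^2 b^2) = tr(b)*tr(a b a b a^2 b) - tr(a b a b a^2)   [square of b] = x*y*z^3 - x^2*z^2 - y^2*z^2 - x*y*z + x^2 + y^2 + z^2 - 2
tr(b^2 a b a b a^2 b) = tr(b)*tr(a b a b a^2 b^2) - tr(a b a b a^2 b)   [square of b] = x*y^2*z^3 - x^2*y*z^2 - y^3*z^2 - x*y^2*z - x*z^3 + x^2*y + y^3 + 2*y*z^2 + 2*x*z - 3*y
and tr(a b a b a b a b) = tr(b a b a b a)*tr(b a) - tr(a b a b)   [split at a repeated b] = z^4 - 4*z^2 + 2
and tr(b a b^2 a b a b a) = tr(b)*tr(a b a b a b a b) - tr(a b a b a b a)   [square of b] = y*z^4 - x*z^3 - 3*y*z^2 + 2*x*z + y
tr(a b a b^2 a b) = tr(b)*tr(a b a b a b) - tr(a b a b a)   [square of b] = y*z^3 - x*z^2 - 2*y*z + x
tr(b a b^2 a b a b) = tr(b)*tr(a b a b^2 a b) - tr(a b a b^2 a)   [square of b] = y^2*z^3 - 2*x*y*z^2 + x^2*z - y^2*z + x*y - z
tr(b^2 a b a b a^2 b a) = tr(a)*tr(b a b^2 a b a b a) - tr(b a b^2 a b a b)   [square of a] = x*y*z^4 - x^2*z^3 - y^2*z^3 - x*y*z^2 + x^2*z + y^2*z + z
tr(b a b a^2 b a^-1 b^2 a) = tr(b^2 a b a b a^2 b)*tr(a) - tr(b^2 a b a b a^2 b a)   [inverse elimination on a] = x^2*y^2*z^3 - x^3*y*z^2 - x*y^3*z^2 - x*y*z^4 - x^2*y^2*z + y^2*z^3 + x^3*y + x*y^3 + 3*x*y*z^2 + x^2*z - y^2*z - 3*x*y - z
tr(a b a^2 b a^-1 b^2 a^-1 b) = tr(b a b a^2 b a^-1 b^2)*tr(a) - tr(b a b a^2 b a^-1 b^2 a)   [inverse elimination on a] = x^3*y^3*z^2 - x^4*y^2*z - x^2*y^4*z - 2*x^2*y^2*z^3 + 2*x*y^3*z^2 + x*y*z^4 + x^4*z + 4*x^2*y^2*z + x^2*z^3 - y^2*z^3 - x*y^3 - 4*x*y*z^2 - 4*x^2*z + y^2*z + 2*x*y + z
tr(b^2 a^-1 b^-1 a b a^2 b a^-1) = tr(a b a^2 b a^-1 b^2 a^-1)*tr(b) - tr(a b a^2 b a^-1 b^2 a^-1 b)   [inverse elimination on b] = -x^3*y^3*z^2 + x^4*y^2*z + 2*x^2*y^4*z + 2*x^2*y^2*z^3 - x^3*y^3 - x*y^5 - 3*x*y^3*z^2 - x*y*z^4 - x^4*z - 5*x^2*y^2*z - x^2*z^3 + y^4*z + y^2*z^3 + x^3*y + 5*x*y^3 + 5*x*y*z^2 + 4*x^2*z - 3*y^2*z - 5*x*y - z
tr(a b a^2 b^3 a^-1 b) = tr(b a b a^2 b^3)*tr(a) - tr(b a b a^2 b^3 a)   [inverse elimination on a] = x^2*y^3*z^2 - x^3*y^2*z - x*y^4*z - x*y^2*z^3 - x^2*y*z^2 + y^3*z^2 + x^3*z + 4*x*y^2*z + x*z^3 - y^3 - 2*y*z^2 - 3*x*z + 3*y
and tr(b^2 a^-1 b^-1 a b a^2 b) = tr(a b a^2 b^3 a^-1)*tr(b) - tr(a b a^2 b^3 a^-1 b)   [inverse elimination on b] = -x^2*y^3*z^2 + x^3*y^2*z + 2*x*y^4*z + x*y^2*z^3 - x^2*y^3 + x^2*y*z^2 - y^5 - y^3*z^2 - x^3*z - 6*x*y^2*z - x*z^3 + x^2*y + 5*y^3 + 2*y*z^2 + 3*x*z - 5*y
tr(a^-1 b^-1 a b a^2 b a^-2 b^2) = tr(b^2 a^-1 b^-1 a b a^2 b a^-1)*tr(a) - tr(b^2 a^-1 b^-1 a b a^2 b)   [inverse elimination on a] = -x^4*y^3*z^2 + x^5*y^2*z + 2*x^3*y^4*z + 2*x^3*y^2*z^3 - x^4*y^3 - x^2*y^5 - 2*x^2*y^3*z^2 - x^2*y*z^4 - x^5*z - 6*x^3*y^2*z - x^3*z^3 - x*y^4*z + x^4*y + 6*x^2*y^3 + 4*x^2*y*z^2 + y^5 + y^3*z^2 + 5*x^3*z + 3*x*y^2*z + x*z^3 - 6*x^2*y - 5*y^3 - 2*y*z^2 - 4*x*z + 5*y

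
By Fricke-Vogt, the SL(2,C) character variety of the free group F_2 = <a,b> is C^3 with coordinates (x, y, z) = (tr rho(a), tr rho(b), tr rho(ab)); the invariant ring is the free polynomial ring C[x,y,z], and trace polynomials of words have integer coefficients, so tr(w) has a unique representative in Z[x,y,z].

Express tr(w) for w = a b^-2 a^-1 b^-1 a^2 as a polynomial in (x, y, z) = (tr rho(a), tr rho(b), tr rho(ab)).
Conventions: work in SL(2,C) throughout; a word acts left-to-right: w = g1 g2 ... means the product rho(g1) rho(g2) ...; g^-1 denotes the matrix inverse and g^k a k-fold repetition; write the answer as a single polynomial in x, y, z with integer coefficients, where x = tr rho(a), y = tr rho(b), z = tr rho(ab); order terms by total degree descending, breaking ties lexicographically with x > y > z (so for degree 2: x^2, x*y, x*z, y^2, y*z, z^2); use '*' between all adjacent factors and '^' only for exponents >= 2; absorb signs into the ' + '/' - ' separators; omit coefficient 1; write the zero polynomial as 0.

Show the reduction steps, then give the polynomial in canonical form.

x^3*y^2*z - x^4*y - x^2*y*z^2 - 2*x*y^2*z + 3*x^2*y + y*z^2 + x*z - y

tr(a^2) = tr(a) tr(a) - tr(1) = x^2 - 2
apply: tr(a^2 b) = tr(a) tr(b a) - tr(b) = x*z - y
apply: tr(a^2 b^-1) = tr(a^2) tr(b) - tr(a^2 b) = x^2*y - x*z - y
tr(a^3) = tr(a) tr(a^2) - tr(a) = x^3 - 3*x
use: tr(a^2 b a) = tr(a) tr(a b a) - tr(a b) = x^2*z - x*y - z
tr(a b a^3) = tr(a) tr(a^2 b a) - tr(a^2 b) = x^3*z - x^2*y - 2*x*z + y
tr(b a b a) = tr(a b) tr(a b) - tr(1) = z^2 - 2
use: tr(b a b) = tr(b) tr(a b) - tr(a) = y*z - x
apply: tr(b a b a^2) = tr(a) tr(b a b a) - tr(b a b) = x*z^2 - y*z - x
tr(a b a^3 b) = tr(a) tr(b a b a^2) - tr(b a b a) = x^2*z^2 - x*y*z - x^2 - z^2 + 2
tr(b a^3 b^-1 a) = tr(a b a^3) tr(b) - tr(a b a^3 b) = x^3*y*z - x^2*y^2 - x^2*z^2 - x*y*z + x^2 + y^2 + z^2 - 2
apply: tr(a^3 b^-1 a^-1 b) = tr(b a^3 b^-1) tr(a) - tr(b a^3 b^-1 a) = -x^3*y*z + x^4 + x^2*y^2 + x^2*z^2 + x*y*z - 4*x^2 - y^2 - z^2 + 2
apply: tr(a^-1 b^-1 a^3 b^-1) = tr(a^3 b^-1 a^-1) tr(b) - tr(a^3 b^-1 a^-1 b) = x^3*y*z - x^4 - x^2*z^2 - 2*x*y*z + 4*x^2 + z^2 - 2
tr(a b^-2 a^-1 b^-1 a^2) = tr(a^-1 b^-1 a^3 b^-1) tr(b) - tr(a^-1 b^-1 a^3) = x^3*y^2*z - x^4*y - x^2*y*z^2 - 2*x*y^2*z + 3*x^2*y + y*z^2 + x*z - y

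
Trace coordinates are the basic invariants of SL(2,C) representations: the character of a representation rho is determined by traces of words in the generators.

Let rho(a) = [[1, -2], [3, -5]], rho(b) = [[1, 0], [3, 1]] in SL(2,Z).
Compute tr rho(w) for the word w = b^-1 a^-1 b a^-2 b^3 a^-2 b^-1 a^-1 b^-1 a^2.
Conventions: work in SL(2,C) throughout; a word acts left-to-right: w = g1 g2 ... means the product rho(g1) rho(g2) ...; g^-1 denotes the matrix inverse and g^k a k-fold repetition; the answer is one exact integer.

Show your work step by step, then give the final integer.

-835414

rho(b^-1) = [[1, 0], [-3, 1]]
... * rho(a^-1) = [[-5, 2], [-3, 1]]  ->  [[-5, 2], [12, -5]]
... * rho(b) = [[1, 0], [3, 1]]  ->  [[1, 2], [-3, -5]]
... * rho(a^-1) = [[-5, 2], [-3, 1]]  ->  [[-11, 4], [30, -11]]
... * rho(a^-1) = [[-5, 2], [-3, 1]]  ->  [[43, -18], [-117, 49]]
... * rho(b) = [[1, 0], [3, 1]]  ->  [[-11, -18], [30, 49]]
... * rho(b) = [[1, 0], [3, 1]]  ->  [[-65, -18], [177, 49]]
... * rho(b) = [[1, 0], [3, 1]]  ->  [[-119, -18], [324, 49]]
... * rho(a^-1) = [[-5, 2], [-3, 1]]  ->  [[649, -256], [-1767, 697]]
... * rho(a^-1) = [[-5, 2], [-3, 1]]  ->  [[-2477, 1042], [6744, -2837]]
... * rho(b^-1) = [[1, 0], [-3, 1]]  ->  [[-5603, 1042], [15255, -2837]]
... * rho(a^-1) = [[-5, 2], [-3, 1]]  ->  [[24889, -10164], [-67764, 27673]]
... * rho(b^-1) = [[1, 0], [-3, 1]]  ->  [[55381, -10164], [-150783, 27673]]
... * rho(a) = [[1, -2], [3, -5]]  ->  [[24889, -59942], [-67764, 163201]]
... * rho(a) = [[1, -2], [3, -5]]  ->  [[-154937, 249932], [421839, -680477]]
tr = -154937 + -680477 = -835414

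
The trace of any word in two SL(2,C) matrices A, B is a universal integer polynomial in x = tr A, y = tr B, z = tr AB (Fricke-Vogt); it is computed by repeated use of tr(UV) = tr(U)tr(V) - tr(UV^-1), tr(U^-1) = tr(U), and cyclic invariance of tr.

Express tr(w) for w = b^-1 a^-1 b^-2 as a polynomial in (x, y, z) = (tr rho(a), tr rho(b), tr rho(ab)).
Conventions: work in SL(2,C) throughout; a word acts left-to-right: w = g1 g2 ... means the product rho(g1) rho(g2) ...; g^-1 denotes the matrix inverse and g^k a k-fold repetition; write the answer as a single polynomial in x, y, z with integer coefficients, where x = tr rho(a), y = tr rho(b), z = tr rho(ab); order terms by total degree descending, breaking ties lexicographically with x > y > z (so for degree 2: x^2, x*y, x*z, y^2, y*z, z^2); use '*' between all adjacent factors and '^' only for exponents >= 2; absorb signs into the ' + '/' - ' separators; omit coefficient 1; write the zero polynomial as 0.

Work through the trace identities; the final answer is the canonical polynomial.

y^2*z - x*y - z

reduce: trace(a^-1) = trace(a) = x
trace(a^-1 b) = trace(b)*trace(a) - trace(b a) = x*y - z
trace(b^-1 a^-1) = trace(a^-1)*trace(b) - trace(a^-1 b) = z
reduce: trace(b^-1 a^-1 b^-1) = trace(b^-1 a^-1)*trace(b) - trace(b^-1 a^-1 b) = y*z - x
reduce: trace(b^-1 a^-1 b^-2) = trace(b^-1 a^-1 b^-1)*trace(b) - trace(b^-1 a^-1) = y^2*z - x*y - z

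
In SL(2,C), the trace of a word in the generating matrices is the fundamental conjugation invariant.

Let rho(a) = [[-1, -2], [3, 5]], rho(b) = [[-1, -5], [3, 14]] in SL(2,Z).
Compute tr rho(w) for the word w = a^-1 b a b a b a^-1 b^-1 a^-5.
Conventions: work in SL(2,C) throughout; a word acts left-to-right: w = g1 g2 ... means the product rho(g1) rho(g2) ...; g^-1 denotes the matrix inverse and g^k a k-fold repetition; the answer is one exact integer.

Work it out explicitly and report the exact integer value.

rho(a^-1) = [[5, 2], [-3, -1]]
... * rho(b) = [[-1, -5], [3, 14]]  ->  [[1, 3], [0, 1]]
... * rho(a) = [[-1, -2], [3, 5]]  ->  [[8, 13], [3, 5]]
... * rho(b) = [[-1, -5], [3, 14]]  ->  [[31, 142], [12, 55]]
... * rho(a) = [[-1, -2], [3, 5]]  ->  [[395, 648], [153, 251]]
... * rho(b) = [[-1, -5], [3, 14]]  ->  [[1549, 7097], [600, 2749]]
... * rho(a^-1) = [[5, 2], [-3, -1]]  ->  [[-13546, -3999], [-5247, -1549]]
... * rho(b^-1) = [[14, 5], [-3, -1]]  ->  [[-177647, -63731], [-68811, -24686]]
... * rho(a^-1) = [[5, 2], [-3, -1]]  ->  [[-697042, -291563], [-269997, -112936]]
... * rho(a^-1) = [[5, 2], [-3, -1]]  ->  [[-2610521, -1102521], [-1011177, -427058]]
... * rho(a^-1) = [[5, 2], [-3, -1]]  ->  [[-9745042, -4118521], [-3774711, -1595296]]
... * rho(a^-1) = [[5, 2], [-3, -1]]  ->  [[-36369647, -15371563], [-14087667, -5954126]]
... * rho(a^-1) = [[5, 2], [-3, -1]]  ->  [[-135733546, -57367731], [-52575957, -22221208]]
tr = -135733546 + -22221208 = -157954754

-157954754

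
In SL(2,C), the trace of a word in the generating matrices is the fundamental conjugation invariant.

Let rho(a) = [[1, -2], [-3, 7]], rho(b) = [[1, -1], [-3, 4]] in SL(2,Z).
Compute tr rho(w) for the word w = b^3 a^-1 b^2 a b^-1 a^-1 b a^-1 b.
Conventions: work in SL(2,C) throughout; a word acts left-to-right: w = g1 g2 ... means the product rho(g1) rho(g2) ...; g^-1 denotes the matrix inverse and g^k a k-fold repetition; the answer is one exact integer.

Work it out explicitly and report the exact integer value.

3482

rho(b) = [[1, -1], [-3, 4]]
... * rho(b) = [[1, -1], [-3, 4]]  ->  [[4, -5], [-15, 19]]
... * rho(b) = [[1, -1], [-3, 4]]  ->  [[19, -24], [-72, 91]]
... * rho(a^-1) = [[7, 2], [3, 1]]  ->  [[61, 14], [-231, -53]]
... * rho(b) = [[1, -1], [-3, 4]]  ->  [[19, -5], [-72, 19]]
... * rho(b) = [[1, -1], [-3, 4]]  ->  [[34, -39], [-129, 148]]
... * rho(a) = [[1, -2], [-3, 7]]  ->  [[151, -341], [-573, 1294]]
... * rho(b^-1) = [[4, 1], [3, 1]]  ->  [[-419, -190], [1590, 721]]
... * rho(a^-1) = [[7, 2], [3, 1]]  ->  [[-3503, -1028], [13293, 3901]]
... * rho(b) = [[1, -1], [-3, 4]]  ->  [[-419, -609], [1590, 2311]]
... * rho(a^-1) = [[7, 2], [3, 1]]  ->  [[-4760, -1447], [18063, 5491]]
... * rho(b) = [[1, -1], [-3, 4]]  ->  [[-419, -1028], [1590, 3901]]
tr = -419 + 3901 = 3482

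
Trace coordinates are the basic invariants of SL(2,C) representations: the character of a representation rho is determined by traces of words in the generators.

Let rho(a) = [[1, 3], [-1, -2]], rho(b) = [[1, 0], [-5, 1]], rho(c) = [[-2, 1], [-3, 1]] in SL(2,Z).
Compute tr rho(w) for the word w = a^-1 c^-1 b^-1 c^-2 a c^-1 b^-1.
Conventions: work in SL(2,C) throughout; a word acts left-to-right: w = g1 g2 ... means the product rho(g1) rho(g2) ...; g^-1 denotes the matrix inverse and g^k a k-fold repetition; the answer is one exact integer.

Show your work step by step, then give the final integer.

2429

rho(a^-1) = [[-2, -3], [1, 1]]
... * rho(c^-1) = [[1, -1], [3, -2]]  ->  [[-11, 8], [4, -3]]
... * rho(b^-1) = [[1, 0], [5, 1]]  ->  [[29, 8], [-11, -3]]
... * rho(c^-1) = [[1, -1], [3, -2]]  ->  [[53, -45], [-20, 17]]
... * rho(c^-1) = [[1, -1], [3, -2]]  ->  [[-82, 37], [31, -14]]
... * rho(a) = [[1, 3], [-1, -2]]  ->  [[-119, -320], [45, 121]]
... * rho(c^-1) = [[1, -1], [3, -2]]  ->  [[-1079, 759], [408, -287]]
... * rho(b^-1) = [[1, 0], [5, 1]]  ->  [[2716, 759], [-1027, -287]]
tr = 2716 + -287 = 2429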